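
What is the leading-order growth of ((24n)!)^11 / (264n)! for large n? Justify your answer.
((24n)!)^11/(264n)! ~ ((2π·24n)^(10/2) / sqrt(11)) · 11^(−11·24n)  →  0

Write N = 24n. Stirling: N! ~ sqrt(2π N)(N/e)^N and (11N)! ~ sqrt(2π·11N)·(11N/e)^(11N).
  (N!)^11/(11N)! ~ (2π N)^(11/2) (N/e)^(11N) / [sqrt(2π·11N) (11N/e)^(11N)]
     = (2π N)^(11/2) / sqrt(2π·11N) · (N/(11N))^(11N)
     = (2π N)^((11−1)/2) / sqrt(11) · 11^(−11N).
Since 11^11 > 1, the factor 11^(−11N) decays exponentially, so the ratio → 0. Substituting N = 24n gives the stated form.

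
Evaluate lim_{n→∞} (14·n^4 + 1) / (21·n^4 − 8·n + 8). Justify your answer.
lim = 14/21 = 2/3

For large n the leading n^4 terms dominate both numerator and denominator. Dividing top and bottom by n^4, every other term tends to 0, leaving 14/21 = 2/3.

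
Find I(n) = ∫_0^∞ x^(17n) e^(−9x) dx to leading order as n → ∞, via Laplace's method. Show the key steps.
I(n) ~ (sqrt(2π·17n) / 9) · (17n/(9e))^(17n)

Write the integrand as exp(17n ln x − 9x) and set f(x) = 17n ln x − 9x. Then f'(x) = 17n/x − 9 = 0 at x* = 17n/9, and f''(x*) = −17n/x*^2 = −9^2/(17n). Laplace's method (interior maximum) gives
  I(n) ~ e^(f(x*)) · sqrt(2π / |f''(x*)|)
        = exp(17n ln(17n/9) − 17n) · sqrt(2π · 17n / 9^2)
        = (17n/9)^(17n) e^(−17n) · sqrt(2π·17n) / 9
        = (sqrt(2π·17n) / 9) · (17n/(9e))^(17n).
This matches Γ(17n+1)/9^(17n+1) with Stirling applied to Γ.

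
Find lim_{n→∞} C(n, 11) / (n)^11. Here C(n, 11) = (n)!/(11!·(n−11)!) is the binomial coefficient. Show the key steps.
lim = 1/11! = 1/39916800

With N = n → ∞: C(N, 11) / N^11 = [N(N−1)…(N−10)] / (11! · N^11) = (1/11!) · 1 · (1 − 1/n) · … · (1 − 10/n). Each factor → 1 as N → ∞, so the limit is 1/11! = 1/39916800.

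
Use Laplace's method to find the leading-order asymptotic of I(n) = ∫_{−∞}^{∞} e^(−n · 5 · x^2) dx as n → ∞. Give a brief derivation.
I(n) = sqrt(π/(5n))

Here φ(x) = 5 · x^2 has its unique minimum at x* = 0 with φ(x*) = 0 and φ''(x*) = 10. Laplace's method gives
  I(n) ~ e^(−n φ(x*)) · sqrt(2π / (n · φ''(x*))) = sqrt(2π / (10n)) = sqrt(π/(5n)).
This is exact: substituting u = (x − 0)·sqrt(5n) gives I(n) = (1/sqrt(5n)) ∫_{−∞}^{∞} e^(−u^2) du = sqrt(π/(5n)).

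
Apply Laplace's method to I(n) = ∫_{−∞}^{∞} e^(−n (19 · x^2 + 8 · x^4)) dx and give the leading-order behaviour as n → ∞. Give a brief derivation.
I(n) ~ sqrt(π/(19n))

φ(x) = 19 · x^2 + 8 · x^4 has its unique global minimum at x* = 0 (since φ'(x) = 38x + 32x^3 = 0 only at x = 0 for real x with both coefficients positive, and φ → ∞ as |x| → ∞). At x* = 0, φ(0) = 0 and φ''(0) = 38. Laplace's method then gives
  I(n) ~ sqrt(2π / (n · φ''(0))) · e^(−n φ(0)) = sqrt(2π / (38n)) = sqrt(π/(19n)).
The 8 · x^4 term contributes only at subleading order (an O(1/n) relative correction).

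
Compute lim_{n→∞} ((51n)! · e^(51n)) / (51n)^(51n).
lim = ∞

Stirling: (51n)! ~ sqrt(2π·51n) · (51n/e)^(51n). Hence
  (51n)! · e^(51n) / (51n)^(51n) ~ sqrt(2π·51n) = sqrt(2π·51) · sqrt(n) → ∞.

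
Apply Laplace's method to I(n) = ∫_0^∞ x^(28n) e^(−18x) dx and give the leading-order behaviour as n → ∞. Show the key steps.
I(n) ~ (sqrt(2π·28n) / 18) · (28n/(18e))^(28n)

Write the integrand as exp(28n ln x − 18x) and set f(x) = 28n ln x − 18x. Then f'(x) = 28n/x − 18 = 0 at x* = 28n/18, and f''(x*) = −28n/x*^2 = −18^2/(28n). Laplace's method (interior maximum) gives
  I(n) ~ e^(f(x*)) · sqrt(2π / |f''(x*)|)
        = exp(28n ln(28n/18) − 28n) · sqrt(2π · 28n / 18^2)
        = (28n/18)^(28n) e^(−28n) · sqrt(2π·28n) / 18
        = (sqrt(2π·28n) / 18) · (28n/(18e))^(28n).
This matches Γ(28n+1)/18^(28n+1) with Stirling applied to Γ.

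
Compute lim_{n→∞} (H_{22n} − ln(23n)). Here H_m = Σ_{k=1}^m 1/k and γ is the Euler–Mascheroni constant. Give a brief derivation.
lim = ln(22/23) + γ

By Euler-Maclaurin, H_m = ln m + γ + O(1/m). So
  H_{22n} − ln(23n) = ln(22n) + γ − ln(23n) + O(1/n)
                       = ln(22/23) + γ + O(1/n).
Hence the limit is ln(22/23) + γ.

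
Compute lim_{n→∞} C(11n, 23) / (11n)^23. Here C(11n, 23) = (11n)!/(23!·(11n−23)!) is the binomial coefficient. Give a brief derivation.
lim = 1/23! = 1/25852016738884976640000

With N = 11n → ∞: C(N, 23) / N^23 = [N(N−1)…(N−22)] / (23! · N^23) = (1/23!) · 1 · (1 − 1/(11n)) · … · (1 − 22/(11n)). Each factor → 1 as N → ∞, so the limit is 1/23! = 1/25852016738884976640000.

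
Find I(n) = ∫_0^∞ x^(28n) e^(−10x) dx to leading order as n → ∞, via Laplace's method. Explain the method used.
I(n) ~ (sqrt(2π·28n) / 10) · (28n/(10e))^(28n)

Write the integrand as exp(28n ln x − 10x) and set f(x) = 28n ln x − 10x. Then f'(x) = 28n/x − 10 = 0 at x* = 28n/10, and f''(x*) = −28n/x*^2 = −10^2/(28n). Laplace's method (interior maximum) gives
  I(n) ~ e^(f(x*)) · sqrt(2π / |f''(x*)|)
        = exp(28n ln(28n/10) − 28n) · sqrt(2π · 28n / 10^2)
        = (28n/10)^(28n) e^(−28n) · sqrt(2π·28n) / 10
        = (sqrt(2π·28n) / 10) · (28n/(10e))^(28n).
This matches Γ(28n+1)/10^(28n+1) with Stirling applied to Γ.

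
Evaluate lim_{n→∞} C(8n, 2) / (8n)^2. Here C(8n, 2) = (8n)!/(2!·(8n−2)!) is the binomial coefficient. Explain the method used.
lim = 1/2! = 1/2

With N = 8n → ∞: C(N, 2) / N^2 = [N(N−1)…(N−1)] / (2! · N^2) = (1/2!) · 1 · (1 − 1/(8n)). Each factor → 1 as N → ∞, so the limit is 1/2! = 1/2.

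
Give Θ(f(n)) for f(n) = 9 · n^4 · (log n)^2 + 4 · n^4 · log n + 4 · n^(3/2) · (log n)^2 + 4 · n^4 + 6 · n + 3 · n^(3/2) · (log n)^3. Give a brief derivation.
f(n) ∈ Θ(n^4 · (log n)^2)

Compare the terms by growth order. For large n, n^a · (log n)^b dominates n^a' · (log n)^b' iff a > a', or (a = a' and b > b'). Ranking the 6 terms shows the dominant one is 9 · n^4 · (log n)^2. Hence f(n) ∈ Θ(n^4 · (log n)^2).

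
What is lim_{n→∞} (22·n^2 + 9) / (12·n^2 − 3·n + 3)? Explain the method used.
lim = 22/12 = 11/6

For large n the leading n^2 terms dominate both numerator and denominator. Dividing top and bottom by n^2, every other term tends to 0, leaving 22/12 = 11/6.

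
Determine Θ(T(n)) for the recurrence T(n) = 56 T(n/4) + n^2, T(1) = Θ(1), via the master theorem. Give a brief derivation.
T(n) = Θ(n^(log_4 56))

Master theorem: compare f(n) = n^2 to n^(log_4 56) where log_4 56 ≈ 2.904. Since 2 < log_4 56, we have f(n) = O(n^(log_4 56 − ε)) for some ε > 0 — Case 1. Hence T(n) = Θ(n^(log_4 56)).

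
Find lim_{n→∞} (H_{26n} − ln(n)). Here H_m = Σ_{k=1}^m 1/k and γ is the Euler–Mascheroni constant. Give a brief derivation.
lim = ln 26 + γ

By Euler-Maclaurin, H_m = ln m + γ + O(1/m). So
  H_{26n} − ln(n) = ln(26n) + γ − ln(n) + O(1/n)
                       = ln(26/1) + γ + O(1/n).
Hence the limit is ln(26/1) + γ.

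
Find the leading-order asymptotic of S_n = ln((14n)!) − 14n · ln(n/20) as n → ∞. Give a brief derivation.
S_n ~ 14n · (ln 280 − 1) + O(ln n)

Stirling: ln((14n)!) = 14n ln(14n) − 14n + O(ln n).
  S_n = 14n ln(14n) − 14n − 14n ln(n/20) + O(ln n)
      = 14n ln(14n) − 14n ln n + 14n ln 20 − 14n + O(ln n)
      = 14n ln 14 + 14n ln 20 − 14n + O(ln n)
      = 14n (ln 280 − 1) + O(ln n).
Numerically ln(280) − 1 ≈ 4.6348.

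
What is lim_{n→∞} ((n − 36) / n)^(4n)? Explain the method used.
lim = e^(−144)

Rewrite as (1 − 36/n)^(4n). By the standard limit (1 + x/n)^n → e^x, we have (1 − 36/n)^n → e^(−36), and raising to the 4th power gives e^(−144).
More precisely, ln[(1 − 36/n)^(4n)] = 4n · ln(1 − 36/n) = 4n · (-36/n + O(1/n^2)) = -144 + O(1/n) → -144.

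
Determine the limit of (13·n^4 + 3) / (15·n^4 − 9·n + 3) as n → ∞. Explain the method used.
lim = 13/15

For large n the leading n^4 terms dominate both numerator and denominator. Dividing top and bottom by n^4, every other term tends to 0, leaving 13/15.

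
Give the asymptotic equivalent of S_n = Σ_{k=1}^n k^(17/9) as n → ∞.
S_n ~ (9/26) · n^(26/9)

Integral comparison: Σ_{k=1}^n k^(17/9) = ∫_0^n x^(17/9) dx + O(n^(17/9)). The integral is n^(1 + 17/9) / (1 + 17/9) = n^((17+9)/9) / ((17+9)/9) = (9/26) · n^(26/9).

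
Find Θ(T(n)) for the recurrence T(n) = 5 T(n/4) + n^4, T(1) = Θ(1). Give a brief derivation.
T(n) = Θ(n^4)

log_4 5 ≈ 1.161. f(n) = n^4 dominates n^(log_4 5) since 4 > 1.161, and the regularity condition a·f(n/b) = 5·(n/4)^4 = (5/256)·n^4 ≤ c·f(n) holds with c = 5/256 ≈ 0.0195 < 1. So this is Case 3: T(n) = Θ(f(n)) = Θ(n^4).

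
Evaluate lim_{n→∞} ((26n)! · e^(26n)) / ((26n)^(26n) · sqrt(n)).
lim = sqrt(2π·26)

Stirling: (26n)! ~ sqrt(2π·26n) · (26n/e)^(26n). Hence
  (26n)! · e^(26n) / (26n)^(26n) ~ sqrt(2π·26n).
Dividing by sqrt(n): sqrt(2π·26n) / sqrt(n) = sqrt(2π·26) · n^((1−1)/2), so the limit is sqrt(2π·26).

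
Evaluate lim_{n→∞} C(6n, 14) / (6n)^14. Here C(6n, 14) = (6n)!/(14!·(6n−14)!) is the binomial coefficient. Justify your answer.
lim = 1/14! = 1/87178291200

With N = 6n → ∞: C(N, 14) / N^14 = [N(N−1)…(N−13)] / (14! · N^14) = (1/14!) · 1 · (1 − 1/(6n)) · … · (1 − 13/(6n)). Each factor → 1 as N → ∞, so the limit is 1/14! = 1/87178291200.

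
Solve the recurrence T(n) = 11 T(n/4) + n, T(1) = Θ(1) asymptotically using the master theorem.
T(n) = Θ(n^(log_4 11))

Master theorem: compare f(n) = n to n^(log_4 11) where log_4 11 ≈ 1.730. Since 1 < log_4 11, we have f(n) = O(n^(log_4 11 − ε)) for some ε > 0 — Case 1. Hence T(n) = Θ(n^(log_4 11)).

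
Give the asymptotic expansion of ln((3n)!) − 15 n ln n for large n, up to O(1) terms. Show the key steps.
ln((3n)!) − 15 n ln n = −12 n ln n + 3(ln 3 − 1) n + (1/2) ln(2π·3n) + O(1/n)

Stirling: ln((3n)!) = 3n ln(3n) − 3n + (1/2) ln(2π·3n) + O(1/n).
Expand 3n ln(3n) = 3n (ln n + ln 3) = 3n ln n + 3n ln 3.
Subtract 15n ln n: leading term is (3 − 15) n ln n = −12 n ln n. The next term is 3n ln 3 − 3n = 3(ln 3 − 1) n. Then the (1/2) ln(2π·3n) correction.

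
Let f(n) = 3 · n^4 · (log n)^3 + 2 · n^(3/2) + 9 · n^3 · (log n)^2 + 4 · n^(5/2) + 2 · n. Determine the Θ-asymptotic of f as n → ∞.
f(n) ∈ Θ(n^4 · (log n)^3)

Compare the terms by growth order. For large n, n^a · (log n)^b dominates n^a' · (log n)^b' iff a > a', or (a = a' and b > b'). Ranking the 5 terms shows the dominant one is 3 · n^4 · (log n)^3. Hence f(n) ∈ Θ(n^4 · (log n)^3).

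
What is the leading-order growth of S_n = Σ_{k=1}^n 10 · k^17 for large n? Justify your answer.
S_n ~ 5 · n^18 / 9

By integral comparison (Euler-Maclaurin), Σ_{k=1}^n 10 · k^17 = 10 · ∫_0^n x^17 dx + O(n^17) = 10 · n^18/18 = 5 · n^18 / 9 + O(n^17). (Equivalently, Faulhaber's formula gives the same leading term.)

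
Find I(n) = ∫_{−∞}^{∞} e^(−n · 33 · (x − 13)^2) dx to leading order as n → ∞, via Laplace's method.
I(n) = sqrt(π/(33n))

Here φ(x) = 33 · (x − 13)^2 has its unique minimum at x* = 13 with φ(x*) = 0 and φ''(x*) = 66. Laplace's method gives
  I(n) ~ e^(−n φ(x*)) · sqrt(2π / (n · φ''(x*))) = sqrt(2π / (66n)) = sqrt(π/(33n)).
This is exact: substituting u = (x − 13)·sqrt(33n) gives I(n) = (1/sqrt(33n)) ∫_{−∞}^{∞} e^(−u^2) du = sqrt(π/(33n)).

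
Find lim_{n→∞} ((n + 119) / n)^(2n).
lim = e^238

Rewrite as (1 + 119/n)^(2n). By the standard limit (1 + x/n)^n → e^x, we have (1 + 119/n)^n → e^119, and raising to the 2nd power gives e^238.
More precisely, ln[(1 + 119/n)^(2n)] = 2n · ln(1 + 119/n) = 2n · (119/n + O(1/n^2)) = 238 + O(1/n) → 238.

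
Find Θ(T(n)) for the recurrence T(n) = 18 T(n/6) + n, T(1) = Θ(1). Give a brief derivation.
T(n) = Θ(n^(log_6 18))

Master theorem: compare f(n) = n to n^(log_6 18) where log_6 18 ≈ 1.613. Since 1 < log_6 18, we have f(n) = O(n^(log_6 18 − ε)) for some ε > 0 — Case 1. Hence T(n) = Θ(n^(log_6 18)).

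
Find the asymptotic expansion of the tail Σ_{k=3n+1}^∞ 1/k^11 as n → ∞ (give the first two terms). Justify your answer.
Σ_{k>3n} 1/k^11 = 1/(10 · (3n)^10) − 1/(2 · (3n)^11) + O(1/(3n)^12)

Compare to the integral: ∫_{3n}^∞ x^(−11) dx = [−x^(−10)/10]_{3n}^∞ = 1/((11−1)·(3n)^10). The Euler-Maclaurin correction adds −f(3n)/2 = −1/(2·(3n)^11). Euler-Maclaurin then gives
  Σ_{k>3n} 1/k^11 = ∫_{3n}^∞ dx/x^11 − 1/(2·(3n)^11) + O(1/(3n)^12).
(Equivalently this is ζ(11) − Σ_{k≤3n} 1/k^11.)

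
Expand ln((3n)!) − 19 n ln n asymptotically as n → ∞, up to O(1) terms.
ln((3n)!) − 19 n ln n = −16 n ln n + 3(ln 3 − 1) n + (1/2) ln(2π·3n) + O(1/n)

Stirling: ln((3n)!) = 3n ln(3n) − 3n + (1/2) ln(2π·3n) + O(1/n).
Expand 3n ln(3n) = 3n (ln n + ln 3) = 3n ln n + 3n ln 3.
Subtract 19n ln n: leading term is (3 − 19) n ln n = −16 n ln n. The next term is 3n ln 3 − 3n = 3(ln 3 − 1) n. Then the (1/2) ln(2π·3n) correction.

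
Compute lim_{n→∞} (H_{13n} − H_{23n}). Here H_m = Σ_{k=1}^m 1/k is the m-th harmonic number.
lim = ln(13/23)

Euler-Maclaurin gives H_m = ln m + γ + 1/(2m) + O(1/m^2). The γ and O(1/m) terms cancel in the difference:
  H_{13n} − H_{23n} = ln(13n) − ln(23n) + O(1/n) = ln(13/23) + O(1/n).
Hence the limit is ln(13/23).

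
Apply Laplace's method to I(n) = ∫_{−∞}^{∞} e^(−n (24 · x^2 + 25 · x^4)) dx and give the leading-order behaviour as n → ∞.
I(n) ~ sqrt(π/(24n))

φ(x) = 24 · x^2 + 25 · x^4 has its unique global minimum at x* = 0 (since φ'(x) = 48x + 100x^3 = 0 only at x = 0 for real x with both coefficients positive, and φ → ∞ as |x| → ∞). At x* = 0, φ(0) = 0 and φ''(0) = 48. Laplace's method then gives
  I(n) ~ sqrt(2π / (n · φ''(0))) · e^(−n φ(0)) = sqrt(2π / (48n)) = sqrt(π/(24n)).
The 25 · x^4 term contributes only at subleading order (an O(1/n) relative correction).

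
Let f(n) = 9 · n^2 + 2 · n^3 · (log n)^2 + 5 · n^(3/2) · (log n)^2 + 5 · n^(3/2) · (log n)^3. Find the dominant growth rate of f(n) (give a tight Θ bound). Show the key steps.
f(n) ∈ Θ(n^3 · (log n)^2)

Compare the terms by growth order. For large n, n^a · (log n)^b dominates n^a' · (log n)^b' iff a > a', or (a = a' and b > b'). Ranking the 4 terms shows the dominant one is 2 · n^3 · (log n)^2. Hence f(n) ∈ Θ(n^3 · (log n)^2).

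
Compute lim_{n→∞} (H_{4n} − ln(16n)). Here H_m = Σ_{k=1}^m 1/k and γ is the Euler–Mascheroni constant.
lim = −ln 4 + γ

By Euler-Maclaurin, H_m = ln m + γ + O(1/m). So
  H_{4n} − ln(16n) = ln(4n) + γ − ln(16n) + O(1/n)
                       = ln(4/16) + γ + O(1/n).
Hence the limit is ln(4/16) + γ (= −ln 4).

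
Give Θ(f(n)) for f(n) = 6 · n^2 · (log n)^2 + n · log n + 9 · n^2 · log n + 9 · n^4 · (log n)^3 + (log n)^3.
f(n) ∈ Θ(n^4 · (log n)^3)

Compare the terms by growth order. For large n, n^a · (log n)^b dominates n^a' · (log n)^b' iff a > a', or (a = a' and b > b'). Ranking the 5 terms shows the dominant one is 9 · n^4 · (log n)^3. Hence f(n) ∈ Θ(n^4 · (log n)^3).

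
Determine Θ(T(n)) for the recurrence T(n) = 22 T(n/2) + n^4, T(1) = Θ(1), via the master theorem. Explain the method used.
T(n) = Θ(n^(log_2 22))

Master theorem: compare f(n) = n^4 to n^(log_2 22) where log_2 22 ≈ 4.459. Since 4 < log_2 22, we have f(n) = O(n^(log_2 22 − ε)) for some ε > 0 — Case 1. Hence T(n) = Θ(n^(log_2 22)).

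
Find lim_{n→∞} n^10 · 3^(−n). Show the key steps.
lim = 0

Exponentials with base > 1 dominate every fixed polynomial: for any fixed c, n^c / 3^n → 0 as n → ∞ (e.g. by the ratio test, or by writing 3^n = e^(n ln 3) and noting e^(n ln 3) / n^c → ∞). Hence n^10 · 3^(−n) = n^10 / 3^n → 0.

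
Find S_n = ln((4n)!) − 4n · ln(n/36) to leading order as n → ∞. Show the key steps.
S_n ~ 4n · (ln 144 − 1) + O(ln n)

Stirling: ln((4n)!) = 4n ln(4n) − 4n + O(ln n).
  S_n = 4n ln(4n) − 4n − 4n ln(n/36) + O(ln n)
      = 4n ln(4n) − 4n ln n + 4n ln 36 − 4n + O(ln n)
      = 4n ln 4 + 4n ln 36 − 4n + O(ln n)
      = 4n (ln 144 − 1) + O(ln n).
Numerically ln(144) − 1 ≈ 3.9698.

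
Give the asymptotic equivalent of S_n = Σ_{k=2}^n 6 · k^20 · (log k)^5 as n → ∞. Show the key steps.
S_n ~ 2 · n^21 · (log n)^5 / 7

By integral comparison, S_n = ∫_1^n 6 · x^20 · (log x)^5 dx + O(n^20 · (log n)^5). For the integral, the leading term of ∫_1^n x^20 (log x)^5 dx is n^21/21 · (log n)^5 (by repeated integration by parts; each step lowers the log-exponent and produces a relatively O(1/log n) correction). Hence S_n ~ 2 · n^21 · (log n)^5 / 7.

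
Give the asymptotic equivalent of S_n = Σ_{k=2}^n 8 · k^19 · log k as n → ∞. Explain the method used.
S_n ~ 2 · n^20 log n / 5 − n^20 / 50

By integral comparison, S_n = ∫_1^n 8 · x^19 · log x dx + O(n^19 · log n). For the integral, ∫ x^19 log x dx = n^20 log n / 20 − n^20/400 (integration by parts). Hence S_n ~ 2 · n^20 log n / 5 − n^20 / 50.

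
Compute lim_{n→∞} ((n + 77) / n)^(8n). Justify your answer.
lim = e^616

Rewrite as (1 + 77/n)^(8n). By the standard limit (1 + x/n)^n → e^x, we have (1 + 77/n)^n → e^77, and raising to the 8th power gives e^616.
More precisely, ln[(1 + 77/n)^(8n)] = 8n · ln(1 + 77/n) = 8n · (77/n + O(1/n^2)) = 616 + O(1/n) → 616.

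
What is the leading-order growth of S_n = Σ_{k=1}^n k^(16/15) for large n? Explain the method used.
S_n ~ (15/31) · n^(31/15)

Integral comparison: Σ_{k=1}^n k^(16/15) = ∫_0^n x^(16/15) dx + O(n^(16/15)). The integral is n^(1 + 16/15) / (1 + 16/15) = n^((16+15)/15) / ((16+15)/15) = (15/31) · n^(31/15).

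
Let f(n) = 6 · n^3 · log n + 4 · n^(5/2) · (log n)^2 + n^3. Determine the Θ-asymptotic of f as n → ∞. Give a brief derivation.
f(n) ∈ Θ(n^3 · log n)

Compare the terms by growth order. For large n, n^a · (log n)^b dominates n^a' · (log n)^b' iff a > a', or (a = a' and b > b'). Ranking the 3 terms shows the dominant one is 6 · n^3 · log n. Hence f(n) ∈ Θ(n^3 · log n).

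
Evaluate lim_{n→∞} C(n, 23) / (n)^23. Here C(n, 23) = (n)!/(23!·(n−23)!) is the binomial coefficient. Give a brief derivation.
lim = 1/23! = 1/25852016738884976640000

With N = n → ∞: C(N, 23) / N^23 = [N(N−1)…(N−22)] / (23! · N^23) = (1/23!) · 1 · (1 − 1/n) · … · (1 − 22/n). Each factor → 1 as N → ∞, so the limit is 1/23! = 1/25852016738884976640000.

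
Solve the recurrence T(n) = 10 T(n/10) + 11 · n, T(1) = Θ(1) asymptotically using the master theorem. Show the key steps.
T(n) = Θ(n log n)

log_10 10 = 1, and f(n) = 11 · n = Θ(n^(log_10 10)). This is Case 2 of the master theorem: T(n) = Θ(f(n) · log n) = Θ(n log n).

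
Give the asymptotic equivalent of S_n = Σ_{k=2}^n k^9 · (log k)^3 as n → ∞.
S_n ~ n^10 · (log n)^3 / 10

By integral comparison, S_n = ∫_1^n x^9 · (log x)^3 dx + O(n^9 · (log n)^3). For the integral, the leading term of ∫_1^n x^9 (log x)^3 dx is n^10/10 · (log n)^3 (by repeated integration by parts; each step lowers the log-exponent and produces a relatively O(1/log n) correction). Hence S_n ~ n^10 · (log n)^3 / 10.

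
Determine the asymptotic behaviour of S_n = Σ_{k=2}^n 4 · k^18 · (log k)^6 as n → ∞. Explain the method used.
S_n ~ 4 · n^19 · (log n)^6 / 19

By integral comparison, S_n = ∫_1^n 4 · x^18 · (log x)^6 dx + O(n^18 · (log n)^6). For the integral, the leading term of ∫_1^n x^18 (log x)^6 dx is n^19/19 · (log n)^6 (by repeated integration by parts; each step lowers the log-exponent and produces a relatively O(1/log n) correction). Hence S_n ~ 4 · n^19 · (log n)^6 / 19.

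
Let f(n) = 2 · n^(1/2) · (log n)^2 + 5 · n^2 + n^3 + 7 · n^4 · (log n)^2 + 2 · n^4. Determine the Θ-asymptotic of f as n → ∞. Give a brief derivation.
f(n) ∈ Θ(n^4 · (log n)^2)

Compare the terms by growth order. For large n, n^a · (log n)^b dominates n^a' · (log n)^b' iff a > a', or (a = a' and b > b'). Ranking the 5 terms shows the dominant one is 7 · n^4 · (log n)^2. Hence f(n) ∈ Θ(n^4 · (log n)^2).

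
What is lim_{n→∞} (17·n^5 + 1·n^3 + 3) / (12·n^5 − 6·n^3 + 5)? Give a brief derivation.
lim = 17/12

For large n the leading n^5 terms dominate both numerator and denominator. Dividing top and bottom by n^5, every other term tends to 0, leaving 17/12.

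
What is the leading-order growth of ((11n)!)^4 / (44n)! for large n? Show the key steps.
((11n)!)^4/(44n)! ~ ((2π·11n)^(3/2) / 2) · 4^(−4·11n)  →  0

Write N = 11n. Stirling: N! ~ sqrt(2π N)(N/e)^N and (4N)! ~ sqrt(2π·4N)·(4N/e)^(4N).
  (N!)^4/(4N)! ~ (2π N)^(4/2) (N/e)^(4N) / [sqrt(2π·4N) (4N/e)^(4N)]
     = (2π N)^(4/2) / sqrt(2π·4N) · (N/(4N))^(4N)
     = (2π N)^((4−1)/2) / 2 · 4^(−4N).
Since 4^4 > 1, the factor 4^(−4N) decays exponentially, so the ratio → 0. Substituting N = 11n gives the stated form.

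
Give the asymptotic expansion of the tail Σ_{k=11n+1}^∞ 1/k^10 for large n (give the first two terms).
Σ_{k>11n} 1/k^10 = 1/(9 · (11n)^9) − 1/(2 · (11n)^10) + O(1/(11n)^11)

Compare to the integral: ∫_{11n}^∞ x^(−10) dx = [−x^(−9)/9]_{11n}^∞ = 1/((10−1)·(11n)^9). The Euler-Maclaurin correction adds −f(11n)/2 = −1/(2·(11n)^10). Euler-Maclaurin then gives
  Σ_{k>11n} 1/k^10 = ∫_{11n}^∞ dx/x^10 − 1/(2·(11n)^10) + O(1/(11n)^11).
(Equivalently this is ζ(10) − Σ_{k≤11n} 1/k^10.)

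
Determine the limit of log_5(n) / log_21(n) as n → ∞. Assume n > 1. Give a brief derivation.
lim = ln(21) / ln(5) = log_5(21)

Change of base: log_5(n) = ln n / ln 5 and log_21(n) = ln n / ln 21. The ratio is (ln n / ln 5) · (ln 21 / ln n) = ln 21 / ln 5, a constant independent of n. So the limit is ln 21 / ln 5 = log_5(21).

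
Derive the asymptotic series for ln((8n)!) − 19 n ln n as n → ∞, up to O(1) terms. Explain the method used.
ln((8n)!) − 19 n ln n = −11 n ln n + 8(ln 8 − 1) n + (1/2) ln(2π·8n) + O(1/n)

Stirling: ln((8n)!) = 8n ln(8n) − 8n + (1/2) ln(2π·8n) + O(1/n).
Expand 8n ln(8n) = 8n (ln n + ln 8) = 8n ln n + 8n ln 8.
Subtract 19n ln n: leading term is (8 − 19) n ln n = −11 n ln n. The next term is 8n ln 8 − 8n = 8(ln 8 − 1) n. Then the (1/2) ln(2π·8n) correction.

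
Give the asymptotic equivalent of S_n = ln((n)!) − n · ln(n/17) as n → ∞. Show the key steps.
S_n ~ n · (ln 17 − 1) + O(ln n)

Stirling: ln((n)!) = n ln(n) − n + O(ln n).
  S_n = n ln(n) − n − n ln(n/17) + O(ln n)
      = n ln(n) − n ln n + n ln 17 − n + O(ln n)
      = n ln 17 − n + O(ln n)
      = n (ln 17 − 1) + O(ln n).
Numerically ln(17) − 1 ≈ 1.8332.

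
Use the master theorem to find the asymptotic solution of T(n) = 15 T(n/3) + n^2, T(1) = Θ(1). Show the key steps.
T(n) = Θ(n^(log_3 15))

Master theorem: compare f(n) = n^2 to n^(log_3 15) where log_3 15 ≈ 2.465. Since 2 < log_3 15, we have f(n) = O(n^(log_3 15 − ε)) for some ε > 0 — Case 1. Hence T(n) = Θ(n^(log_3 15)).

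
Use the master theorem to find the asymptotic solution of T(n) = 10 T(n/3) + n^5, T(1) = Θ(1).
T(n) = Θ(n^5)

log_3 10 ≈ 2.096. f(n) = n^5 dominates n^(log_3 10) since 5 > 2.096, and the regularity condition a·f(n/b) = 10·(n/3)^5 = (10/243)·n^5 ≤ c·f(n) holds with c = 10/243 ≈ 0.0412 < 1. So this is Case 3: T(n) = Θ(f(n)) = Θ(n^5).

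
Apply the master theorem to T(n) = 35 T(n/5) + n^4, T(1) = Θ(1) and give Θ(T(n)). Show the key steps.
T(n) = Θ(n^4)

log_5 35 ≈ 2.209. f(n) = n^4 dominates n^(log_5 35) since 4 > 2.209, and the regularity condition a·f(n/b) = 35·(n/5)^4 = (35/625)·n^4 ≤ c·f(n) holds with c = 35/625 ≈ 0.056 < 1. So this is Case 3: T(n) = Θ(f(n)) = Θ(n^4).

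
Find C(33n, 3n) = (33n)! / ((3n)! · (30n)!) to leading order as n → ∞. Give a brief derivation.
C(33n, 3n) ~ (285311670611/10000000000)^(3n) · sqrt(11/(20π·3n))

Write N = 3n. Apply Stirling to each factorial:
  (11N)! ~ sqrt(2π·11N) · (11N/e)^(11N),
  N! ~ sqrt(2π N) · (N/e)^N,
  (10N)! ~ sqrt(2π·10N) · (10N/e)^(10N).
The exponential factors combine to (11N)^(11N) / (N^N · (10N)^(10N)) = 11^(11N)/10^(10N) = (11^11/10^10)^N = (285311670611/10000000000)^N.
The square-root prefactors combine to sqrt(2π·11N) / (sqrt(2π N)·sqrt(2π·10N)) = sqrt(11 / (2π·10·N)) = sqrt(11/(20π·3n)).
Substituting N = 3n: C(33n, 3n) ~ (285311670611/10000000000)^(3n) · sqrt(11/(20π·3n)).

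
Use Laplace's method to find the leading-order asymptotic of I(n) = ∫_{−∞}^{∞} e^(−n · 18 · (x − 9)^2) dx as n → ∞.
I(n) = sqrt(π/(18n))

Here φ(x) = 18 · (x − 9)^2 has its unique minimum at x* = 9 with φ(x*) = 0 and φ''(x*) = 36. Laplace's method gives
  I(n) ~ e^(−n φ(x*)) · sqrt(2π / (n · φ''(x*))) = sqrt(2π / (36n)) = sqrt(π/(18n)).
This is exact: substituting u = (x − 9)·sqrt(18n) gives I(n) = (1/sqrt(18n)) ∫_{−∞}^{∞} e^(−u^2) du = sqrt(π/(18n)).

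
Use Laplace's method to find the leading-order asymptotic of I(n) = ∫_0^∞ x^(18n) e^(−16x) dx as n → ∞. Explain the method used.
I(n) ~ (sqrt(2π·18n) / 16) · (18n/(16e))^(18n)

Write the integrand as exp(18n ln x − 16x) and set f(x) = 18n ln x − 16x. Then f'(x) = 18n/x − 16 = 0 at x* = 18n/16, and f''(x*) = −18n/x*^2 = −16^2/(18n). Laplace's method (interior maximum) gives
  I(n) ~ e^(f(x*)) · sqrt(2π / |f''(x*)|)
        = exp(18n ln(18n/16) − 18n) · sqrt(2π · 18n / 16^2)
        = (18n/16)^(18n) e^(−18n) · sqrt(2π·18n) / 16
        = (sqrt(2π·18n) / 16) · (18n/(16e))^(18n).
This matches Γ(18n+1)/16^(18n+1) with Stirling applied to Γ.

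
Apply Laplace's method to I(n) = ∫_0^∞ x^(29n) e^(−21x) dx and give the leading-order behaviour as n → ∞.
I(n) ~ (sqrt(2π·29n) / 21) · (29n/(21e))^(29n)

Write the integrand as exp(29n ln x − 21x) and set f(x) = 29n ln x − 21x. Then f'(x) = 29n/x − 21 = 0 at x* = 29n/21, and f''(x*) = −29n/x*^2 = −21^2/(29n). Laplace's method (interior maximum) gives
  I(n) ~ e^(f(x*)) · sqrt(2π / |f''(x*)|)
        = exp(29n ln(29n/21) − 29n) · sqrt(2π · 29n / 21^2)
        = (29n/21)^(29n) e^(−29n) · sqrt(2π·29n) / 21
        = (sqrt(2π·29n) / 21) · (29n/(21e))^(29n).
This matches Γ(29n+1)/21^(29n+1) with Stirling applied to Γ.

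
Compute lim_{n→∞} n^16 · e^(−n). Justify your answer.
lim = 0

Exponentials with base > 1 dominate every fixed polynomial: for any fixed c, n^c / e^n → 0 as n → ∞ (e.g. by the ratio test, or since e^n grows faster than any power of n). Hence n^16 · e^(−n) = n^16 / e^n → 0.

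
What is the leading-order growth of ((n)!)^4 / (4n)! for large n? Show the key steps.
((n)!)^4/(4n)! ~ ((2π·n)^(3/2) / 2) · 4^(−4·n)  →  0

Write N = n. Stirling: N! ~ sqrt(2π N)(N/e)^N and (4N)! ~ sqrt(2π·4N)·(4N/e)^(4N).
  (N!)^4/(4N)! ~ (2π N)^(4/2) (N/e)^(4N) / [sqrt(2π·4N) (4N/e)^(4N)]
     = (2π N)^(4/2) / sqrt(2π·4N) · (N/(4N))^(4N)
     = (2π N)^((4−1)/2) / 2 · 4^(−4N).
Since 4^4 > 1, the factor 4^(−4N) decays exponentially, so the ratio → 0. Substituting N = n gives the stated form.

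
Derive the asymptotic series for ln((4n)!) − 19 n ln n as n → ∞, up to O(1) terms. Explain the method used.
ln((4n)!) − 19 n ln n = −15 n ln n + 4(ln 4 − 1) n + (1/2) ln(2π·4n) + O(1/n)

Stirling: ln((4n)!) = 4n ln(4n) − 4n + (1/2) ln(2π·4n) + O(1/n).
Expand 4n ln(4n) = 4n (ln n + ln 4) = 4n ln n + 4n ln 4.
Subtract 19n ln n: leading term is (4 − 19) n ln n = −15 n ln n. The next term is 4n ln 4 − 4n = 4(ln 4 − 1) n. Then the (1/2) ln(2π·4n) correction.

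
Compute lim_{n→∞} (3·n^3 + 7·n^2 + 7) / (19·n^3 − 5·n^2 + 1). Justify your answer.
lim = 3/19

For large n the leading n^3 terms dominate both numerator and denominator. Dividing top and bottom by n^3, every other term tends to 0, leaving 3/19.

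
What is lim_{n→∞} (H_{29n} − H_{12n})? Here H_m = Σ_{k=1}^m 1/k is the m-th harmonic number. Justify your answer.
lim = ln(29/12)

Euler-Maclaurin gives H_m = ln m + γ + 1/(2m) + O(1/m^2). The γ and O(1/m) terms cancel in the difference:
  H_{29n} − H_{12n} = ln(29n) − ln(12n) + O(1/n) = ln(29/12) + O(1/n).
Hence the limit is ln(29/12).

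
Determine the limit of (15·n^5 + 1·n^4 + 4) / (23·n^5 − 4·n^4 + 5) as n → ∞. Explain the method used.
lim = 15/23

For large n the leading n^5 terms dominate both numerator and denominator. Dividing top and bottom by n^5, every other term tends to 0, leaving 15/23.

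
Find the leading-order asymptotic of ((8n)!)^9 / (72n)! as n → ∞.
((8n)!)^9/(72n)! ~ ((2π·8n)^(8/2) / 3) · 9^(−9·8n)  →  0

Write N = 8n. Stirling: N! ~ sqrt(2π N)(N/e)^N and (9N)! ~ sqrt(2π·9N)·(9N/e)^(9N).
  (N!)^9/(9N)! ~ (2π N)^(9/2) (N/e)^(9N) / [sqrt(2π·9N) (9N/e)^(9N)]
     = (2π N)^(9/2) / sqrt(2π·9N) · (N/(9N))^(9N)
     = (2π N)^((9−1)/2) / 3 · 9^(−9N).
Since 9^9 > 1, the factor 9^(−9N) decays exponentially, so the ratio → 0. Substituting N = 8n gives the stated form.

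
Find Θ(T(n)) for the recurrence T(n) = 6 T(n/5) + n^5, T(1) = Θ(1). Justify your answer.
T(n) = Θ(n^5)

log_5 6 ≈ 1.113. f(n) = n^5 dominates n^(log_5 6) since 5 > 1.113, and the regularity condition a·f(n/b) = 6·(n/5)^5 = (6/3125)·n^5 ≤ c·f(n) holds with c = 6/3125 ≈ 0.00192 < 1. So this is Case 3: T(n) = Θ(f(n)) = Θ(n^5).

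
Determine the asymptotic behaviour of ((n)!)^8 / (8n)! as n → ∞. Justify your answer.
((n)!)^8/(8n)! ~ ((2π·n)^(7/2) / sqrt(8)) · 8^(−8·n)  →  0

Write N = n. Stirling: N! ~ sqrt(2π N)(N/e)^N and (8N)! ~ sqrt(2π·8N)·(8N/e)^(8N).
  (N!)^8/(8N)! ~ (2π N)^(8/2) (N/e)^(8N) / [sqrt(2π·8N) (8N/e)^(8N)]
     = (2π N)^(8/2) / sqrt(2π·8N) · (N/(8N))^(8N)
     = (2π N)^((8−1)/2) / sqrt(8) · 8^(−8N).
Since 8^8 > 1, the factor 8^(−8N) decays exponentially, so the ratio → 0. Substituting N = n gives the stated form.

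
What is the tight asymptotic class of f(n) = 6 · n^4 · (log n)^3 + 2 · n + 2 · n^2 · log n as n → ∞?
f(n) ∈ Θ(n^4 · (log n)^3)

Compare the terms by growth order. For large n, n^a · (log n)^b dominates n^a' · (log n)^b' iff a > a', or (a = a' and b > b'). Ranking the 3 terms shows the dominant one is 6 · n^4 · (log n)^3. Hence f(n) ∈ Θ(n^4 · (log n)^3).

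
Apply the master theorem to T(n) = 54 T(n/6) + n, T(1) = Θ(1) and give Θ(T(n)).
T(n) = Θ(n^(log_6 54))

Master theorem: compare f(n) = n to n^(log_6 54) where log_6 54 ≈ 2.226. Since 1 < log_6 54, we have f(n) = O(n^(log_6 54 − ε)) for some ε > 0 — Case 1. Hence T(n) = Θ(n^(log_6 54)).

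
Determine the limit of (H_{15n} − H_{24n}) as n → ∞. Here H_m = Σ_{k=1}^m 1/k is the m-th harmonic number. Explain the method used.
lim = ln(15/24) = ln(5/8)

Euler-Maclaurin gives H_m = ln m + γ + 1/(2m) + O(1/m^2). The γ and O(1/m) terms cancel in the difference:
  H_{15n} − H_{24n} = ln(15n) − ln(24n) + O(1/n) = ln(15/24) + O(1/n).
Hence the limit is ln(15/24) = ln(5/8).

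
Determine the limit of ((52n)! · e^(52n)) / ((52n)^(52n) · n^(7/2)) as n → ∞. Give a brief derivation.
lim = 0

Stirling: (52n)! ~ sqrt(2π·52n) · (52n/e)^(52n). Hence
  (52n)! · e^(52n) / (52n)^(52n) ~ sqrt(2π·52n).
Dividing by n^(7/2): sqrt(2π·52n) / n^(7/2) = sqrt(2π·52) · n^((1−7)/2), so the expression behaves like sqrt(2π·52) · n^((1−7)/2) → 0.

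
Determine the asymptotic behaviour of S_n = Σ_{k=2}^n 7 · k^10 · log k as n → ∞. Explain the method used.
S_n ~ 7 · n^11 log n / 11 − 7 · n^11 / 121

By integral comparison, S_n = ∫_1^n 7 · x^10 · log x dx + O(n^10 · log n). For the integral, ∫ x^10 log x dx = n^11 log n / 11 − n^11/121 (integration by parts). Hence S_n ~ 7 · n^11 log n / 11 − 7 · n^11 / 121.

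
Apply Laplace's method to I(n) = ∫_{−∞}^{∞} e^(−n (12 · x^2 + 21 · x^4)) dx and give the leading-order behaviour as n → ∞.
I(n) ~ sqrt(π/(12n))

φ(x) = 12 · x^2 + 21 · x^4 has its unique global minimum at x* = 0 (since φ'(x) = 24x + 84x^3 = 0 only at x = 0 for real x with both coefficients positive, and φ → ∞ as |x| → ∞). At x* = 0, φ(0) = 0 and φ''(0) = 24. Laplace's method then gives
  I(n) ~ sqrt(2π / (n · φ''(0))) · e^(−n φ(0)) = sqrt(2π / (24n)) = sqrt(π/(12n)).
The 21 · x^4 term contributes only at subleading order (an O(1/n) relative correction).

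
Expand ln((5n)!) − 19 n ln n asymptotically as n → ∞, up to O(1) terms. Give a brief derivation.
ln((5n)!) − 19 n ln n = −14 n ln n + 5(ln 5 − 1) n + (1/2) ln(2π·5n) + O(1/n)

Stirling: ln((5n)!) = 5n ln(5n) − 5n + (1/2) ln(2π·5n) + O(1/n).
Expand 5n ln(5n) = 5n (ln n + ln 5) = 5n ln n + 5n ln 5.
Subtract 19n ln n: leading term is (5 − 19) n ln n = −14 n ln n. The next term is 5n ln 5 − 5n = 5(ln 5 − 1) n. Then the (1/2) ln(2π·5n) correction.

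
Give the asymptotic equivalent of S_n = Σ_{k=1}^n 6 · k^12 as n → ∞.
S_n ~ 6 · n^13 / 13

By integral comparison (Euler-Maclaurin), Σ_{k=1}^n 6 · k^12 = 6 · ∫_0^n x^12 dx + O(n^12) = 6 · n^13/13 + O(n^12). (Equivalently, Faulhaber's formula gives the same leading term.)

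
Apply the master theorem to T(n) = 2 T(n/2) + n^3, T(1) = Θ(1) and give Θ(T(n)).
T(n) = Θ(n^3)

log_2 2 ≈ 1.000. f(n) = n^3 dominates n^(log_2 2) since 3 > 1.000, and the regularity condition a·f(n/b) = 2·(n/2)^3 = (2/8)·n^3 ≤ c·f(n) holds with c = 2/8 ≈ 0.25 < 1. So this is Case 3: T(n) = Θ(f(n)) = Θ(n^3).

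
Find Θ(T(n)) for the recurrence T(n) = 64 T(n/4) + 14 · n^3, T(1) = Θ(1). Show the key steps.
T(n) = Θ(n^3 log n)

log_4 64 = 3, and f(n) = 14 · n^3 = Θ(n^(log_4 64)). This is Case 2 of the master theorem: T(n) = Θ(f(n) · log n) = Θ(n^3 log n).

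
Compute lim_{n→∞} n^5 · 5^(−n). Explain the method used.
lim = 0

Exponentials with base > 1 dominate every fixed polynomial: for any fixed c, n^c / 5^n → 0 as n → ∞ (e.g. by the ratio test, or by writing 5^n = e^(n ln 5) and noting e^(n ln 5) / n^c → ∞). Hence n^5 · 5^(−n) = n^5 / 5^n → 0.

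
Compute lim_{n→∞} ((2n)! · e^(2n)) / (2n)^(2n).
lim = ∞

Stirling: (2n)! ~ sqrt(2π·2n) · (2n/e)^(2n). Hence
  (2n)! · e^(2n) / (2n)^(2n) ~ sqrt(2π·2n) = sqrt(2π·2) · sqrt(n) → ∞.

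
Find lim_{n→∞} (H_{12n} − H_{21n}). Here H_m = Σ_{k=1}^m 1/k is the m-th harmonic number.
lim = ln(12/21) = ln(4/7)

Euler-Maclaurin gives H_m = ln m + γ + 1/(2m) + O(1/m^2). The γ and O(1/m) terms cancel in the difference:
  H_{12n} − H_{21n} = ln(12n) − ln(21n) + O(1/n) = ln(12/21) + O(1/n).
Hence the limit is ln(12/21) = ln(4/7).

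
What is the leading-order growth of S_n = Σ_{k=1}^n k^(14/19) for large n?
S_n ~ (19/33) · n^(33/19)

Integral comparison: Σ_{k=1}^n k^(14/19) = ∫_0^n x^(14/19) dx + O(n^(14/19)). The integral is n^(1 + 14/19) / (1 + 14/19) = n^((14+19)/19) / ((14+19)/19) = (19/33) · n^(33/19).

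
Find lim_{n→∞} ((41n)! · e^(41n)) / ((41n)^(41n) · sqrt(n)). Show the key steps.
lim = sqrt(2π·41)

Stirling: (41n)! ~ sqrt(2π·41n) · (41n/e)^(41n). Hence
  (41n)! · e^(41n) / (41n)^(41n) ~ sqrt(2π·41n).
Dividing by sqrt(n): sqrt(2π·41n) / sqrt(n) = sqrt(2π·41) · n^((1−1)/2), so the limit is sqrt(2π·41).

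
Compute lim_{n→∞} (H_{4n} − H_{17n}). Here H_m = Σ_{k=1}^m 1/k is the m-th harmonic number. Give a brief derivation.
lim = ln(4/17)

Euler-Maclaurin gives H_m = ln m + γ + 1/(2m) + O(1/m^2). The γ and O(1/m) terms cancel in the difference:
  H_{4n} − H_{17n} = ln(4n) − ln(17n) + O(1/n) = ln(4/17) + O(1/n).
Hence the limit is ln(4/17).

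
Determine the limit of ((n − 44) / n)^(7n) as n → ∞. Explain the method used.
lim = e^(−308)

Rewrite as (1 − 44/n)^(7n). By the standard limit (1 + x/n)^n → e^x, we have (1 − 44/n)^n → e^(−44), and raising to the 7th power gives e^(−308).
More precisely, ln[(1 − 44/n)^(7n)] = 7n · ln(1 − 44/n) = 7n · (-44/n + O(1/n^2)) = -308 + O(1/n) → -308.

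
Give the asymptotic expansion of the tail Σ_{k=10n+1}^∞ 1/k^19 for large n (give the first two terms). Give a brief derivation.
Σ_{k>10n} 1/k^19 = 1/(18 · (10n)^18) − 1/(2 · (10n)^19) + O(1/(10n)^20)

Compare to the integral: ∫_{10n}^∞ x^(−19) dx = [−x^(−18)/18]_{10n}^∞ = 1/((19−1)·(10n)^18). The Euler-Maclaurin correction adds −f(10n)/2 = −1/(2·(10n)^19). Euler-Maclaurin then gives
  Σ_{k>10n} 1/k^19 = ∫_{10n}^∞ dx/x^19 − 1/(2·(10n)^19) + O(1/(10n)^20).
(Equivalently this is ζ(19) − Σ_{k≤10n} 1/k^19.)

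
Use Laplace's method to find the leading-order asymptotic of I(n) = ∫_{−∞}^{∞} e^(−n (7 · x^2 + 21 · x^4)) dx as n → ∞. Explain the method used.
I(n) ~ sqrt(π/(7n))

φ(x) = 7 · x^2 + 21 · x^4 has its unique global minimum at x* = 0 (since φ'(x) = 14x + 84x^3 = 0 only at x = 0 for real x with both coefficients positive, and φ → ∞ as |x| → ∞). At x* = 0, φ(0) = 0 and φ''(0) = 14. Laplace's method then gives
  I(n) ~ sqrt(2π / (n · φ''(0))) · e^(−n φ(0)) = sqrt(2π / (14n)) = sqrt(π/(7n)).
The 21 · x^4 term contributes only at subleading order (an O(1/n) relative correction).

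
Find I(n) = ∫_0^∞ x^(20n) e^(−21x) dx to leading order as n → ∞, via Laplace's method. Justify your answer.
I(n) ~ (sqrt(2π·20n) / 21) · (20n/(21e))^(20n)

Write the integrand as exp(20n ln x − 21x) and set f(x) = 20n ln x − 21x. Then f'(x) = 20n/x − 21 = 0 at x* = 20n/21, and f''(x*) = −20n/x*^2 = −21^2/(20n). Laplace's method (interior maximum) gives
  I(n) ~ e^(f(x*)) · sqrt(2π / |f''(x*)|)
        = exp(20n ln(20n/21) − 20n) · sqrt(2π · 20n / 21^2)
        = (20n/21)^(20n) e^(−20n) · sqrt(2π·20n) / 21
        = (sqrt(2π·20n) / 21) · (20n/(21e))^(20n).
This matches Γ(20n+1)/21^(20n+1) with Stirling applied to Γ.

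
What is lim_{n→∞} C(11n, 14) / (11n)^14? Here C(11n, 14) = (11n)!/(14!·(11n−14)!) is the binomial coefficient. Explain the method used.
lim = 1/14! = 1/87178291200

With N = 11n → ∞: C(N, 14) / N^14 = [N(N−1)…(N−13)] / (14! · N^14) = (1/14!) · 1 · (1 − 1/(11n)) · … · (1 − 13/(11n)). Each factor → 1 as N → ∞, so the limit is 1/14! = 1/87178291200.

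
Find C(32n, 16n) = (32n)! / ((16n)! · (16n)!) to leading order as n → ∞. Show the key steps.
C(32n, 16n) ~ (4)^(16n) · sqrt(1/(π·16n))

Write N = 16n. Apply Stirling to each factorial:
  (2N)! ~ sqrt(2π·2N) · (2N/e)^(2N),
  N! ~ sqrt(2π N) · (N/e)^N,
  (1N)! ~ sqrt(2π·1N) · (1N/e)^(1N).
The exponential factors combine to (2N)^(2N) / (N^N · (1N)^(1N)) = 2^(2N)/1^(1N) = (2^2/1^1)^N = (4)^N.
The square-root prefactors combine to sqrt(2π·2N) / (sqrt(2π N)·sqrt(2π·1N)) = sqrt(2 / (2π·1·N)) = sqrt(1/(π·16n)).
Substituting N = 16n: C(32n, 16n) ~ (4)^(16n) · sqrt(1/(π·16n)).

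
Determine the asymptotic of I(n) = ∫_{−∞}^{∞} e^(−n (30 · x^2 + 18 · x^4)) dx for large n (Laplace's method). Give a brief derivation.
I(n) ~ sqrt(π/(30n))

φ(x) = 30 · x^2 + 18 · x^4 has its unique global minimum at x* = 0 (since φ'(x) = 60x + 72x^3 = 0 only at x = 0 for real x with both coefficients positive, and φ → ∞ as |x| → ∞). At x* = 0, φ(0) = 0 and φ''(0) = 60. Laplace's method then gives
  I(n) ~ sqrt(2π / (n · φ''(0))) · e^(−n φ(0)) = sqrt(2π / (60n)) = sqrt(π/(30n)).
The 18 · x^4 term contributes only at subleading order (an O(1/n) relative correction).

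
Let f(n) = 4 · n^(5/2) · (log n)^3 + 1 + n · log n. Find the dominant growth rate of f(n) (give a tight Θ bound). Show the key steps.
f(n) ∈ Θ(n^(5/2) · (log n)^3)

Compare the terms by growth order. For large n, n^a · (log n)^b dominates n^a' · (log n)^b' iff a > a', or (a = a' and b > b'). Ranking the 3 terms shows the dominant one is 4 · n^(5/2) · (log n)^3. Hence f(n) ∈ Θ(n^(5/2) · (log n)^3).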